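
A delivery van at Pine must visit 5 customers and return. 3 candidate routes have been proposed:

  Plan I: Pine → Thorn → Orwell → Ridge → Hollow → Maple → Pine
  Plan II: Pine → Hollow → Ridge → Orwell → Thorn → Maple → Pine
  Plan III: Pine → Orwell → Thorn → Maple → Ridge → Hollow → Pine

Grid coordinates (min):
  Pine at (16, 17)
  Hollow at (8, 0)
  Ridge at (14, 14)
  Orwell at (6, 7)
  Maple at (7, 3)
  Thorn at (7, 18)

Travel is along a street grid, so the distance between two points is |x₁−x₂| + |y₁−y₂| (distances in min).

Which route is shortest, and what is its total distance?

84 min — Plan I is the shortest.

Plan I: 10 + 12 + 15 + 20 + 4 + 23 = 84
Plan II: 25 + 20 + 15 + 12 + 15 + 23 = 110
Plan III: 20 + 12 + 15 + 18 + 20 + 25 = 110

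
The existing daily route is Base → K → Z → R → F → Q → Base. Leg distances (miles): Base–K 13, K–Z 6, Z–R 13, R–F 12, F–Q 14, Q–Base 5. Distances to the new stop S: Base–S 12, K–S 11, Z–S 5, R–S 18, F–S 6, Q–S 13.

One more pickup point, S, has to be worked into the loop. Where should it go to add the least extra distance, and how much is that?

Adding 5 miles by placing S on the F–Q leg.

Insertion cost between consecutive stops i–j is d(i,S) + d(S,j) − d(i,j):
  between Base and K: 12 + 11 − 13 = 10
  between K and Z: 11 + 5 − 6 = 10
  between Z and R: 5 + 18 − 13 = 10
  between R and F: 18 + 6 − 12 = 12
  between F and Q: 6 + 13 − 14 = 5
  between Q and Base: 13 + 12 − 5 = 20
Cheapest insertion is between F and Q, adding 5.
New total = 63 + 5 = 68.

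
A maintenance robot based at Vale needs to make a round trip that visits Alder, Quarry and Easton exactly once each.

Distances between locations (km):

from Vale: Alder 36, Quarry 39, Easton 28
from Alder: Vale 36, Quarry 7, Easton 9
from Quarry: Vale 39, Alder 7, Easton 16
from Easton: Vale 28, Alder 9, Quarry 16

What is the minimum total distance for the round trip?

Vale → Alder → Quarry → Easton → Vale: 36+7+16+28 = 87
Vale → Alder → Easton → Quarry → Vale: 36+9+16+39 = 100
Vale → Quarry → Alder → Easton → Vale: 39+7+9+28 = 83
The minimum is 83.
One optimal route: Vale → Quarry → Alder → Easton → Vale (or its reverse).

Minimum total distance: 83 km.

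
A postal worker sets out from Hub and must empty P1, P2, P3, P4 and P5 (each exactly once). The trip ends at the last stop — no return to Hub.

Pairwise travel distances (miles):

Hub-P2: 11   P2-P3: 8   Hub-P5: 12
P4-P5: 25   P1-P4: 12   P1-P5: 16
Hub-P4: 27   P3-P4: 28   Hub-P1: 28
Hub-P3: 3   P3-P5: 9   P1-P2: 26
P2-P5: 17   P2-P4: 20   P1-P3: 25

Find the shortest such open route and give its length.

There are 5! = 120 possible orderings.
Hub → P1 → P2 → P3 → P4 → P5: 28+26+8+28+25 = 115
Hub → P1 → P2 → P3 → P5 → P4: 28+26+8+9+25 = 96
Hub → P1 → P2 → P4 → P3 → P5: 28+26+20+28+9 = 111
Hub → P1 → P2 → P4 → P5 → P3: 28+26+20+25+9 = 108
Hub → P1 → P2 → P5 → P3 → P4: 28+26+17+9+28 = 108
Hub → P1 → P2 → P5 → P4 → P3: 28+26+17+25+28 = 124
Hub → P1 → P3 → P2 → P4 → P5: 28+25+8+20+25 = 106
Hub → P1 → P3 → P2 → P5 → P4: 28+25+8+17+25 = 103
Hub → P1 → P3 → P4 → P2 → P5: 28+25+28+20+17 = 118
Hub → P1 → P3 → P4 → P5 → P2: 28+25+28+25+17 = 123
Hub → P1 → P3 → P5 → P2 → P4: 28+25+9+17+20 = 99
Hub → P1 → P3 → P5 → P4 → P2: 28+25+9+25+20 = 107
Hub → P1 → P4 → P2 → P3 → P5: 28+12+20+8+9 = 77
Hub → P1 → P4 → P2 → P5 → P3: 28+12+20+17+9 = 86
… (106 more)
Hub → P2 → P3 → P5 → P1 → P4: 11+8+9+16+12 = 56  ← best
The minimum is 56.
One shortest path: Hub → P2 → P3 → P5 → P1 → P4.

56 miles — the minimum one-way total.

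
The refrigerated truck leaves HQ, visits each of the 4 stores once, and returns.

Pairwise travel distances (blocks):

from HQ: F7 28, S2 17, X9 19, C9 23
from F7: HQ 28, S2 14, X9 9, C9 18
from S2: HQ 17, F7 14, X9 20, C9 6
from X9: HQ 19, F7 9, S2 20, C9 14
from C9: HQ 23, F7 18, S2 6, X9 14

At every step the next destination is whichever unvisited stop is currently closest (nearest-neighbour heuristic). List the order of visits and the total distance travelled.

74 blocks along HQ → S2 → C9 → X9 → F7 → HQ.

At HQ the remaining stops are S2 17, X9 19, C9 23, F7 28; go to S2.
At S2 the remaining stops are C9 6, F7 14, X9 20; go to C9.
At C9 the remaining stops are X9 14, F7 18; go to X9.
At X9 the remaining stops are F7 9; go to F7.
Return F7→HQ: 28.
Total = 17 + 6 + 14 + 9 + 28 = 74.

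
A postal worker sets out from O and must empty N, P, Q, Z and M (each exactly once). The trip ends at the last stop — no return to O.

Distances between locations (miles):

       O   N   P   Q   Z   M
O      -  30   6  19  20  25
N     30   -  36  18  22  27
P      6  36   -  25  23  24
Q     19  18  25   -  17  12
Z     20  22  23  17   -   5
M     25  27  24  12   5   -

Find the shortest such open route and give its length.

Shortest open route: 64 miles.

There are 5! = 120 possible orderings.
O → N → P → Q → Z → M: 30+36+25+17+5 = 113
O → N → P → Q → M → Z: 30+36+25+12+5 = 108
O → N → P → Z → Q → M: 30+36+23+17+12 = 118
O → N → P → Z → M → Q: 30+36+23+5+12 = 106
O → N → P → M → Q → Z: 30+36+24+12+17 = 119
O → N → P → M → Z → Q: 30+36+24+5+17 = 112
O → N → Q → P → Z → M: 30+18+25+23+5 = 101
O → N → Q → P → M → Z: 30+18+25+24+5 = 102
O → N → Q → Z → P → M: 30+18+17+23+24 = 112
O → N → Q → Z → M → P: 30+18+17+5+24 = 94
O → N → Q → M → P → Z: 30+18+12+24+23 = 107
O → N → Q → M → Z → P: 30+18+12+5+23 = 88
O → N → Z → P → Q → M: 30+22+23+25+12 = 112
O → N → Z → P → M → Q: 30+22+23+24+12 = 111
… (106 more)
O → P → Z → M → Q → N: 6+23+5+12+18 = 64  ← best
The minimum is 64.
One shortest path: O → P → Z → M → Q → N.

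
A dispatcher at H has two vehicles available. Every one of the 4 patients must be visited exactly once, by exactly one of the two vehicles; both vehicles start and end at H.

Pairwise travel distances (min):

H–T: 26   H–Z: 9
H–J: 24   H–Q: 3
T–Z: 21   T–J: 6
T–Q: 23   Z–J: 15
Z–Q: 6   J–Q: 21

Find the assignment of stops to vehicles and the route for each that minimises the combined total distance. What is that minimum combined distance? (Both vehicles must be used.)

62 min — the smallest possible combined total.

Try each way of splitting the stops between the two vehicles (each non-empty) and, for each split, find the best tour for each vehicle:
  {T} + {Z, J, Q}: 52 + 48 = 100
  {Z} + {T, J, Q}: 18 + 56 = 74
  {T, Z} + {J, Q}: 56 + 48 = 104
  {J} + {T, Z, Q}: 48 + 56 = 104
  {T, J} + {Z, Q}: 56 + 18 = 74
  {Z, J} + {T, Q}: 48 + 52 = 100
  … (7 splits in total)
  {T, Z, J} + {Q}: 56 + 6 = 62  ← best
Best: vehicle 1 H → T → J → Z → H = 56; vehicle 2 H → Q → H = 6; combined 62.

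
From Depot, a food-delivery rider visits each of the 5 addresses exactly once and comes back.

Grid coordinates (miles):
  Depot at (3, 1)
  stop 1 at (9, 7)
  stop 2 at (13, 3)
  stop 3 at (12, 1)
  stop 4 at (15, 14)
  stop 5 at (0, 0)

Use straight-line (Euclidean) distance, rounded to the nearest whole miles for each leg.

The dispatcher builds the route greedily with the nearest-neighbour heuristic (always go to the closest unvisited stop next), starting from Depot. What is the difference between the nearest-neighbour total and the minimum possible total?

Excess over optimum: 8 miles.

From Depot: stop 5=3, stop 1=8, stop 3=9, stop 2=10, stop 4=18 → choose stop 5 (3).
From stop 5: stop 1=11, stop 3=12, stop 2=13, stop 4=21 → choose stop 1 (11).
From stop 1: stop 2=6, stop 3=7, stop 4=9 → choose stop 2 (6).
From stop 2: stop 3=2, stop 4=11 → choose stop 3 (2).
From stop 3: stop 4=13 → choose stop 4 (13).
NN route Depot → stop 5 → stop 1 → stop 2 → stop 3 → stop 4 → Depot costs 53.
Optimal: Depot → stop 1 → stop 4 → stop 2 → stop 3 → stop 5 → Depot costs 45 (by enumerating all 60 distinct tours).
Excess = 53 − 45 = 8.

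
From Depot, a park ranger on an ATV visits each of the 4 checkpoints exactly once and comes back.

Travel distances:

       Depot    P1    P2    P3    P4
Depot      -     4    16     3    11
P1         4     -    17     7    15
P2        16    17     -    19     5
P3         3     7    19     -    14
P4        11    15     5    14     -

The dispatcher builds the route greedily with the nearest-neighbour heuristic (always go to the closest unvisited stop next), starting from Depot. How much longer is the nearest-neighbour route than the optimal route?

From Depot: P3=3, P1=4, P4=11, P2=16 → choose P3 (3).
From P3: P1=7, P4=14, P2=19 → choose P1 (7).
From P1: P4=15, P2=17 → choose P4 (15).
From P4: P2=5 → choose P2 (5).
NN route Depot → P3 → P1 → P4 → P2 → Depot costs 46.
Optimal: Depot → P1 → P2 → P4 → P3 → Depot costs 43 (by enumerating all 12 distinct tours).
Excess = 46 − 43 = 3.

3 longer than the optimal tour.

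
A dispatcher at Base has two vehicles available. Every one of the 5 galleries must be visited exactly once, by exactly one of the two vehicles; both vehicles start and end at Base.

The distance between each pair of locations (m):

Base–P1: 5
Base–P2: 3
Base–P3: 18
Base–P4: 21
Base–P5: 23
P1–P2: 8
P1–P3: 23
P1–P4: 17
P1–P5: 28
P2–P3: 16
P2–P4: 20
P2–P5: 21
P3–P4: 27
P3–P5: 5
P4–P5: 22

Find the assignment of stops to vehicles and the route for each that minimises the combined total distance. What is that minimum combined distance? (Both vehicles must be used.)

Try each way of splitting the stops between the two vehicles (each non-empty) and, for each split, find the best tour for each vehicle:
  {P1} + {P2, P3, P4, P5}: 10 + 67 = 77
  {P2} + {P1, P3, P4, P5}: 6 + 67 = 73
  {P1, P2} + {P3, P4, P5}: 16 + 66 = 82
  {P3} + {P1, P2, P4, P5}: 36 + 68 = 104
  {P1, P3} + {P2, P4, P5}: 46 + 67 = 113
  {P2, P3} + {P1, P4, P5}: 37 + 67 = 104
  … (15 splits in total)
Best: vehicle 1 Base → P2 → Base = 6; vehicle 2 Base → P1 → P4 → P5 → P3 → Base = 67; combined 73.

Minimum combined distance: 73 m.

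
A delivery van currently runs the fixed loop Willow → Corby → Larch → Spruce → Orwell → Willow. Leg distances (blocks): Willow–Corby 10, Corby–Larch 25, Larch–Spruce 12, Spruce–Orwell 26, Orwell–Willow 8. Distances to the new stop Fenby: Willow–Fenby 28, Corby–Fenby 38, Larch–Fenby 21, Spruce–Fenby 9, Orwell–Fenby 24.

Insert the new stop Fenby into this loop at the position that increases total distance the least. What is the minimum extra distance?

Insertion cost between consecutive stops i–j is d(i,Fenby) + d(Fenby,j) − d(i,j):
  between Willow and Corby: 28 + 38 − 10 = 56
  between Corby and Larch: 38 + 21 − 25 = 34
  between Larch and Spruce: 21 + 9 − 12 = 18
  between Spruce and Orwell: 9 + 24 − 26 = 7
  between Orwell and Willow: 24 + 28 − 8 = 44
Cheapest insertion is between Spruce and Orwell, adding 7.
New total = 81 + 7 = 88.

Adding 7 blocks by placing Fenby on the Spruce–Orwell leg.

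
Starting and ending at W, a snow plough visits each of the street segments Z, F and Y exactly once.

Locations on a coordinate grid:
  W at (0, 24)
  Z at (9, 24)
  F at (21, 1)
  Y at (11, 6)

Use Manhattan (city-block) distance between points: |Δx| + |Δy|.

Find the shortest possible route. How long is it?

There are 3 distinct closed tours to check (reversals are equivalent).
W - Z - F - Y - W: 9+35+15+29 = 88
W - Z - Y - F - W: 9+20+15+44 = 88
W - F - Z - Y - W: 44+35+20+29 = 128
The minimum is 88.
One optimal route: W → Z → F → Y → W (or its reverse).

88 — the shortest possible round trip.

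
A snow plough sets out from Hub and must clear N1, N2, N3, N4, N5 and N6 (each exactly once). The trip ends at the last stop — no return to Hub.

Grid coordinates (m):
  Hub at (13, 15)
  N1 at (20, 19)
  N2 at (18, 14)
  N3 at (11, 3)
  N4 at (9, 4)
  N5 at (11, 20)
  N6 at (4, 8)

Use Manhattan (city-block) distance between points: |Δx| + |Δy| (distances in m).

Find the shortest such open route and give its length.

Minimum one-way distance = 52 m.

There are 6! = 720 possible orderings.
Hub→N1→N2→N3→N4→N5→N6: 11+7+18+3+18+19 = 76
Hub→N1→N2→N3→N4→N6→N5: 11+7+18+3+9+19 = 67
Hub→N1→N2→N3→N5→N4→N6: 11+7+18+17+18+9 = 80
Hub→N1→N2→N3→N5→N6→N4: 11+7+18+17+19+9 = 81
Hub→N1→N2→N3→N6→N4→N5: 11+7+18+12+9+18 = 75
Hub→N1→N2→N3→N6→N5→N4: 11+7+18+12+19+18 = 85
Hub→N1→N2→N4→N3→N5→N6: 11+7+19+3+17+19 = 76
Hub→N1→N2→N4→N3→N6→N5: 11+7+19+3+12+19 = 71
… (712 more)
Hub→N2→N1→N5→N3→N4→N6: 6+7+10+17+3+9 = 52  ← best
The minimum is 52.
One shortest path: Hub → N2 → N1 → N5 → N3 → N4 → N6.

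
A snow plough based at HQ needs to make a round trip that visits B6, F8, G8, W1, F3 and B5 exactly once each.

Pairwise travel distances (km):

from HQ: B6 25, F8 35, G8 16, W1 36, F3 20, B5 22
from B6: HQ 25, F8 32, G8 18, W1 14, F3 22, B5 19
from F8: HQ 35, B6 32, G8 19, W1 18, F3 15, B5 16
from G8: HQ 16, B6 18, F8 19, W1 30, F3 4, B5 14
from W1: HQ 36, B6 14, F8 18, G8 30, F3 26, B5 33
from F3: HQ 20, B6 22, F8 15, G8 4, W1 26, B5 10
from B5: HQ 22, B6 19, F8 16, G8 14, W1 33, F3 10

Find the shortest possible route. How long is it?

HQ-B6-F8-G8-W1-F3-B5-HQ: 25+32+19+30+26+10+22 = 164
HQ-B6-F8-G8-W1-B5-F3-HQ: 25+32+19+30+33+10+20 = 169
HQ-B6-F8-G8-F3-W1-B5-HQ: 25+32+19+4+26+33+22 = 161
HQ-B6-F8-G8-F3-B5-W1-HQ: 25+32+19+4+10+33+36 = 159
HQ-B6-F8-G8-B5-W1-F3-HQ: 25+32+19+14+33+26+20 = 169
HQ-B6-F8-G8-B5-F3-W1-HQ: 25+32+19+14+10+26+36 = 162
HQ-B6-F8-W1-G8-F3-B5-HQ: 25+32+18+30+4+10+22 = 141
HQ-B6-F8-W1-G8-B5-F3-HQ: 25+32+18+30+14+10+20 = 149
… (352 more)
HQ-B6-W1-F8-B5-F3-G8-HQ: 25+14+18+16+10+4+16 = 103  ← best
The minimum is 103.
One optimal route: HQ → B6 → W1 → F8 → B5 → F3 → G8 → HQ (or its reverse).

Minimum total distance: 103 km.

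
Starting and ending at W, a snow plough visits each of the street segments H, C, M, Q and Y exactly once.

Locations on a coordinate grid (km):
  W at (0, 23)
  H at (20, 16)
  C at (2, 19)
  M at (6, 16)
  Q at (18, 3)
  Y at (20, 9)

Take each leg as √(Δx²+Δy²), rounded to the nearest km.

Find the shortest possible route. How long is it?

W→H→C→M→Q→Y→W: 21+18+5+18+6+24 = 92
W→H→C→M→Y→Q→W: 21+18+5+16+6+27 = 93
W→H→C→Q→M→Y→W: 21+18+23+18+16+24 = 120
W→H→C→Q→Y→M→W: 21+18+23+6+16+9 = 93
W→H→C→Y→M→Q→W: 21+18+21+16+18+27 = 121
W→H→C→Y→Q→M→W: 21+18+21+6+18+9 = 93
W→H→M→C→Q→Y→W: 21+14+5+23+6+24 = 93
W→H→M→C→Y→Q→W: 21+14+5+21+6+27 = 94
W→H→M→Q→C→Y→W: 21+14+18+23+21+24 = 121
W→H→M→Q→Y→C→W: 21+14+18+6+21+4 = 84
W→H→M→Y→C→Q→W: 21+14+16+21+23+27 = 122
W→H→M→Y→Q→C→W: 21+14+16+6+23+4 = 84
W→H→Q→C→M→Y→W: 21+13+23+5+16+24 = 102
W→H→Q→C→Y→M→W: 21+13+23+21+16+9 = 103
… (46 more)
W→H→Y→Q→M→C→W: 21+7+6+18+5+4 = 61  ← best
The minimum is 61.
One optimal route: W → H → Y → Q → M → C → W (or its reverse).

61 km — the shortest possible round trip.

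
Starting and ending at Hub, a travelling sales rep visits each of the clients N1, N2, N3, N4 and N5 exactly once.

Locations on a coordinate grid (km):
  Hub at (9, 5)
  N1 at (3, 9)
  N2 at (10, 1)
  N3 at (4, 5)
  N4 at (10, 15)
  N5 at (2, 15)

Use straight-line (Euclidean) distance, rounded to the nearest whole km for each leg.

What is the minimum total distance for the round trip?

Hub - N1 - N2 - N3 - N4 - N5 - Hub: 7+11+7+12+8+12 = 57
Hub - N1 - N2 - N3 - N5 - N4 - Hub: 7+11+7+10+8+10 = 53
Hub - N1 - N2 - N4 - N3 - N5 - Hub: 7+11+14+12+10+12 = 66
Hub - N1 - N2 - N4 - N5 - N3 - Hub: 7+11+14+8+10+5 = 55
Hub - N1 - N2 - N5 - N3 - N4 - Hub: 7+11+16+10+12+10 = 66
Hub - N1 - N2 - N5 - N4 - N3 - Hub: 7+11+16+8+12+5 = 59
Hub - N1 - N3 - N2 - N4 - N5 - Hub: 7+4+7+14+8+12 = 52
Hub - N1 - N3 - N2 - N5 - N4 - Hub: 7+4+7+16+8+10 = 52
Hub - N1 - N3 - N4 - N2 - N5 - Hub: 7+4+12+14+16+12 = 65
Hub - N1 - N3 - N4 - N5 - N2 - Hub: 7+4+12+8+16+4 = 51
Hub - N1 - N3 - N5 - N2 - N4 - Hub: 7+4+10+16+14+10 = 61
Hub - N1 - N3 - N5 - N4 - N2 - Hub: 7+4+10+8+14+4 = 47
Hub - N1 - N4 - N2 - N3 - N5 - Hub: 7+9+14+7+10+12 = 59
Hub - N1 - N4 - N2 - N5 - N3 - Hub: 7+9+14+16+10+5 = 61
… (46 more)
Hub - N2 - N3 - N1 - N5 - N4 - Hub: 4+7+4+6+8+10 = 39  ← best
The minimum is 39.
One optimal route: Hub → N2 → N3 → N1 → N5 → N4 → Hub (or its reverse).

39 km — the shortest possible round trip.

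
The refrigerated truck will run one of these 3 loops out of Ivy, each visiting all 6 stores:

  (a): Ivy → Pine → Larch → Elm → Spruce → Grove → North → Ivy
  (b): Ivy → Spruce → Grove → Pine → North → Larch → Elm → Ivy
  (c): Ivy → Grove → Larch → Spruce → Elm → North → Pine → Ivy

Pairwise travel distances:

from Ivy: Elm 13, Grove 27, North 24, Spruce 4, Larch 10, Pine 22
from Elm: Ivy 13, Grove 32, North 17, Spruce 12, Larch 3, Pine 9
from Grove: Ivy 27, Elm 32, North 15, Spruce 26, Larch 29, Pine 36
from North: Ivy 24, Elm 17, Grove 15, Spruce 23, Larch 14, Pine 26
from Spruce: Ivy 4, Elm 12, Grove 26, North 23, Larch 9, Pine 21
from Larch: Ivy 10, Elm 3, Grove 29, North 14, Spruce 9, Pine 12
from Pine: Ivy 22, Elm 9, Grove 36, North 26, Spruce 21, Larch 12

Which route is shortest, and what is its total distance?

114 — (a) is the shortest.

(a): 22 + 12 + 3 + 12 + 26 + 15 + 24 = 114
(b): 4 + 26 + 36 + 26 + 14 + 3 + 13 = 122
(c): 27 + 29 + 9 + 12 + 17 + 26 + 22 = 142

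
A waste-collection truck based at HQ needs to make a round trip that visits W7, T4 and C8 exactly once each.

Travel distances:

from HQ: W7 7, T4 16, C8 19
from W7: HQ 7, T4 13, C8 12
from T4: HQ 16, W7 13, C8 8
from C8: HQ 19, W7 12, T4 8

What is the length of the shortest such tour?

There are 3 distinct closed tours to check (reversals are equivalent).
HQ - W7 - T4 - C8 - HQ: 7+13+8+19 = 47
HQ - W7 - C8 - T4 - HQ: 7+12+8+16 = 43
HQ - T4 - W7 - C8 - HQ: 16+13+12+19 = 60
The minimum is 43.
One optimal route: HQ → W7 → C8 → T4 → HQ (or its reverse).

Shortest round trip = 43.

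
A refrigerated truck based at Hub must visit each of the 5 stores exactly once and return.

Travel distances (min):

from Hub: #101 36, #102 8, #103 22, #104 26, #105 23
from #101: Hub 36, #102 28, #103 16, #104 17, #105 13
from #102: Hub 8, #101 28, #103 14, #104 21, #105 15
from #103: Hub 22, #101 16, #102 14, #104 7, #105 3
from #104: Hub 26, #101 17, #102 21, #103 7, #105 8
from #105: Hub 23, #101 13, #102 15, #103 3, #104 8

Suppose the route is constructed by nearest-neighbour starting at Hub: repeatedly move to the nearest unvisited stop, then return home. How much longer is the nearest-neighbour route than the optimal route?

The nearest-neighbour route is 5 min longer than optimal.

From Hub: #102=8, #103=22, #105=23, #104=26, #101=36 → choose #102 (8).
From #102: #103=14, #105=15, #104=21, #101=28 → choose #103 (14).
From #103: #105=3, #104=7, #101=16 → choose #105 (3).
From #105: #104=8, #101=13 → choose #104 (8).
From #104: #101=17 → choose #101 (17).
NN route Hub → #102 → #103 → #105 → #104 → #101 → Hub costs 86.
Optimal: Hub → #102 → #103 → #105 → #101 → #104 → Hub costs 81 (by enumerating all 60 distinct tours).
Excess = 86 − 81 = 5.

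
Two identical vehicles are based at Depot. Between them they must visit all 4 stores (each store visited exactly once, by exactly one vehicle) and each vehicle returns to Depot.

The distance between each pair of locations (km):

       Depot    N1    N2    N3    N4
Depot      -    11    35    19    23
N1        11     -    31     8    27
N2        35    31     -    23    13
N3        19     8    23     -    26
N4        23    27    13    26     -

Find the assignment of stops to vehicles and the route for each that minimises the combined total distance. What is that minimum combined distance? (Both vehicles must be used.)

Minimum combined distance: 100 km.

Try each way of splitting the stops between the two vehicles (each non-empty) and, for each split, find the best tour for each vehicle:
  {N1} + {N2, N3, N4}: 22 + 78 = 100
  {N2} + {N1, N3, N4}: 70 + 68 = 138
  {N1, N2} + {N3, N4}: 77 + 68 = 145
  {N3} + {N1, N2, N4}: 38 + 78 = 116
  {N1, N3} + {N2, N4}: 38 + 71 = 109
  {N2, N3} + {N1, N4}: 77 + 61 = 138
  … (7 splits in total)
Best: vehicle 1 Depot → N1 → Depot = 22; vehicle 2 Depot → N3 → N2 → N4 → Depot = 78; combined 100.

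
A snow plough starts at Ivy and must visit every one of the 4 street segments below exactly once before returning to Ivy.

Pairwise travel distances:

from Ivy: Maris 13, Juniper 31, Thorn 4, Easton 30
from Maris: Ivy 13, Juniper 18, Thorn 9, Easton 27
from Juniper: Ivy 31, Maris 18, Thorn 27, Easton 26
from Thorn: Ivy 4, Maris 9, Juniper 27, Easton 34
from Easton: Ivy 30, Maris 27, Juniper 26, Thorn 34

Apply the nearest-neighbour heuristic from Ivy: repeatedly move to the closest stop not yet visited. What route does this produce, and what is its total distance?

At Ivy the remaining stops are Thorn 4, Maris 13, Easton 30, Juniper 31; go to Thorn.
At Thorn the remaining stops are Maris 9, Juniper 27, Easton 34; go to Maris.
At Maris the remaining stops are Juniper 18, Easton 27; go to Juniper.
At Juniper the remaining stops are Easton 26; go to Easton.
Return Easton→Ivy: 30.
Total = 4 + 9 + 18 + 26 + 30 = 87.

Nearest-neighbour total = 87; route Ivy → Thorn → Maris → Juniper → Easton → Ivy.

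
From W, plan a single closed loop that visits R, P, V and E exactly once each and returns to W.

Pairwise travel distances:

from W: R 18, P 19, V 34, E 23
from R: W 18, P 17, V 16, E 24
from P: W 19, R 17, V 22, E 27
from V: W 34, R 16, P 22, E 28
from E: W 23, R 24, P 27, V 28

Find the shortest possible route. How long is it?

With 4 stops there are 4!/2 = 12 distinct round trips (a route and its reverse cost the same).
W→R→P→V→E→W: 18+17+22+28+23 = 108
W→R→P→E→V→W: 18+17+27+28+34 = 124
W→R→V→P→E→W: 18+16+22+27+23 = 106
W→R→V→E→P→W: 18+16+28+27+19 = 108
W→R→E→P→V→W: 18+24+27+22+34 = 125
W→R→E→V→P→W: 18+24+28+22+19 = 111
W→P→R→V→E→W: 19+17+16+28+23 = 103
W→P→R→E→V→W: 19+17+24+28+34 = 122
W→P→V→R→E→W: 19+22+16+24+23 = 104
W→P→E→R→V→W: 19+27+24+16+34 = 120
W→V→R→P→E→W: 34+16+17+27+23 = 117
W→V→P→R→E→W: 34+22+17+24+23 = 120
The minimum is 103.
One optimal route: W → P → R → V → E → W (or its reverse).

103 — the shortest possible round trip.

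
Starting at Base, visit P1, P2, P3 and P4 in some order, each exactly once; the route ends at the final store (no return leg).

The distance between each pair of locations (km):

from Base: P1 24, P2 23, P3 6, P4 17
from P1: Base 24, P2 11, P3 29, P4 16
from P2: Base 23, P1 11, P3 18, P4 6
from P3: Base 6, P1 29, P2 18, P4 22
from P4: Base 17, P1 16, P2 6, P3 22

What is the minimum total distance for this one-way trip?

There are 4! = 24 possible orderings.
Base - P1 - P2 - P3 - P4: 24+11+18+22 = 75
Base - P1 - P2 - P4 - P3: 24+11+6+22 = 63
Base - P1 - P3 - P2 - P4: 24+29+18+6 = 77
Base - P1 - P3 - P4 - P2: 24+29+22+6 = 81
Base - P1 - P4 - P2 - P3: 24+16+6+18 = 64
Base - P1 - P4 - P3 - P2: 24+16+22+18 = 80
Base - P2 - P1 - P3 - P4: 23+11+29+22 = 85
Base - P2 - P1 - P4 - P3: 23+11+16+22 = 72
Base - P2 - P3 - P1 - P4: 23+18+29+16 = 86
Base - P2 - P3 - P4 - P1: 23+18+22+16 = 79
Base - P2 - P4 - P1 - P3: 23+6+16+29 = 74
Base - P2 - P4 - P3 - P1: 23+6+22+29 = 80
Base - P3 - P1 - P2 - P4: 6+29+11+6 = 52
Base - P3 - P1 - P4 - P2: 6+29+16+6 = 57
… (10 more)
Base - P3 - P4 - P2 - P1: 6+22+6+11 = 45  ← best
The minimum is 45.
One shortest path: Base → P3 → P4 → P2 → P1.

Minimum one-way distance = 45 km.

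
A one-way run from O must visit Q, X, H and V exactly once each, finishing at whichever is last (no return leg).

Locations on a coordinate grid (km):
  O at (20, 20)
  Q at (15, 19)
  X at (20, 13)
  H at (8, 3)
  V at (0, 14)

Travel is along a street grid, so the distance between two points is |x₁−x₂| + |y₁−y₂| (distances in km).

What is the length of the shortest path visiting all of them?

There are 4! = 24 possible orderings.
O - Q - X - H - V: 6+11+22+19 = 58
O - Q - X - V - H: 6+11+21+19 = 57
O - Q - H - X - V: 6+23+22+21 = 72
O - Q - H - V - X: 6+23+19+21 = 69
O - Q - V - X - H: 6+20+21+22 = 69
O - Q - V - H - X: 6+20+19+22 = 67
O - X - Q - H - V: 7+11+23+19 = 60
O - X - Q - V - H: 7+11+20+19 = 57
O - X - H - Q - V: 7+22+23+20 = 72
O - X - H - V - Q: 7+22+19+20 = 68
O - X - V - Q - H: 7+21+20+23 = 71
O - X - V - H - Q: 7+21+19+23 = 70
O - H - Q - X - V: 29+23+11+21 = 84
O - H - Q - V - X: 29+23+20+21 = 93
… (10 more)
The minimum is 57.
One shortest path: O → Q → X → V → H.

Shortest open route: 57 km.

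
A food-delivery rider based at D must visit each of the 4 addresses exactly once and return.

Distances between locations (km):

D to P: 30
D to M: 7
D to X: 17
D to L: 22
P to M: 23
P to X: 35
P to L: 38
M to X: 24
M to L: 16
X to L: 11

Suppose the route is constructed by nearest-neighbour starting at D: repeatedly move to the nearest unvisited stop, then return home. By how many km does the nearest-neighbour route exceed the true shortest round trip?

Excess over optimum: 3 km.

From D: M=7, X=17, L=22, P=30 → choose M (7).
From M: L=16, P=23, X=24 → choose L (16).
From L: X=11, P=38 → choose X (11).
From X: P=35 → choose P (35).
NN route D → M → L → X → P → D costs 99.
Optimal: D → M → P → L → X → D costs 96 (by enumerating all 12 distinct tours).
Excess = 99 − 96 = 3.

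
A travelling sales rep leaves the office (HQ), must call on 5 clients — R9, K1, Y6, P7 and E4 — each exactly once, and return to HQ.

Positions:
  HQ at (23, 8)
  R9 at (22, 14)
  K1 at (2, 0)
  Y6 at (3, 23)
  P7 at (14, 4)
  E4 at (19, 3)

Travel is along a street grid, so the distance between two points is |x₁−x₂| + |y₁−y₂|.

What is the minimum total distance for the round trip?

Minimum total distance: 90.

HQ→R9→K1→Y6→P7→E4→HQ: 7+34+24+30+6+9 = 110
HQ→R9→K1→Y6→E4→P7→HQ: 7+34+24+36+6+13 = 120
HQ→R9→K1→P7→Y6→E4→HQ: 7+34+16+30+36+9 = 132
HQ→R9→K1→P7→E4→Y6→HQ: 7+34+16+6+36+35 = 134
HQ→R9→K1→E4→Y6→P7→HQ: 7+34+20+36+30+13 = 140
HQ→R9→K1→E4→P7→Y6→HQ: 7+34+20+6+30+35 = 132
HQ→R9→Y6→K1→P7→E4→HQ: 7+28+24+16+6+9 = 90
HQ→R9→Y6→K1→E4→P7→HQ: 7+28+24+20+6+13 = 98
HQ→R9→Y6→P7→K1→E4→HQ: 7+28+30+16+20+9 = 110
HQ→R9→Y6→P7→E4→K1→HQ: 7+28+30+6+20+29 = 120
HQ→R9→Y6→E4→K1→P7→HQ: 7+28+36+20+16+13 = 120
HQ→R9→Y6→E4→P7→K1→HQ: 7+28+36+6+16+29 = 122
HQ→R9→P7→K1→Y6→E4→HQ: 7+18+16+24+36+9 = 110
HQ→R9→P7→K1→E4→Y6→HQ: 7+18+16+20+36+35 = 132
… (46 more)
The minimum is 90.
One optimal route: HQ → R9 → Y6 → K1 → P7 → E4 → HQ (or its reverse).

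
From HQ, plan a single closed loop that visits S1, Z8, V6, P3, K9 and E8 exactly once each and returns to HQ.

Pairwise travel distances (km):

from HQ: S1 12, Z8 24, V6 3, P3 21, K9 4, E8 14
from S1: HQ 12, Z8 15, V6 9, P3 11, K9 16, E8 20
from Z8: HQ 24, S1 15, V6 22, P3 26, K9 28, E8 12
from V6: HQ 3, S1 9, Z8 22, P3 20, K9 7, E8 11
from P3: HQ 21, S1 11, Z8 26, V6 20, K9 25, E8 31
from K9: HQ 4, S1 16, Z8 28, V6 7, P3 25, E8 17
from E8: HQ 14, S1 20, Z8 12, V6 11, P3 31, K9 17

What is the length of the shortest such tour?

HQ - S1 - Z8 - V6 - P3 - K9 - E8 - HQ: 12+15+22+20+25+17+14 = 125
HQ - S1 - Z8 - V6 - P3 - E8 - K9 - HQ: 12+15+22+20+31+17+4 = 121
HQ - S1 - Z8 - V6 - K9 - P3 - E8 - HQ: 12+15+22+7+25+31+14 = 126
HQ - S1 - Z8 - V6 - K9 - E8 - P3 - HQ: 12+15+22+7+17+31+21 = 125
HQ - S1 - Z8 - V6 - E8 - P3 - K9 - HQ: 12+15+22+11+31+25+4 = 120
HQ - S1 - Z8 - V6 - E8 - K9 - P3 - HQ: 12+15+22+11+17+25+21 = 123
HQ - S1 - Z8 - P3 - V6 - K9 - E8 - HQ: 12+15+26+20+7+17+14 = 111
HQ - S1 - Z8 - P3 - V6 - E8 - K9 - HQ: 12+15+26+20+11+17+4 = 105
… (352 more)
HQ - V6 - E8 - Z8 - S1 - P3 - K9 - HQ: 3+11+12+15+11+25+4 = 81  ← best
The minimum is 81.
One optimal route: HQ → V6 → E8 → Z8 → S1 → P3 → K9 → HQ (or its reverse).

81 km — the shortest possible round trip.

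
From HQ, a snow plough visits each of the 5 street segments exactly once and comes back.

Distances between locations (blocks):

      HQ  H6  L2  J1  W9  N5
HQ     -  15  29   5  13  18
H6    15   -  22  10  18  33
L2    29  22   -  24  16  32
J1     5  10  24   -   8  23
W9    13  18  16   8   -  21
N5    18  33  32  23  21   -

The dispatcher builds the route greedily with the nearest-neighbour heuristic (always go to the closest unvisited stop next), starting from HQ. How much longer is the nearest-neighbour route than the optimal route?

The nearest-neighbour route is 10 blocks longer than optimal.

HQ: J1=5, W9=13, H6=15, N5=18, L2=29 ⇒ J1
J1: W9=8, H6=10, N5=23, L2=24 ⇒ W9
W9: L2=16, H6=18, N5=21 ⇒ L2
L2: H6=22, N5=32 ⇒ H6
H6: N5=33 ⇒ N5
NN route HQ → J1 → W9 → L2 → H6 → N5 → HQ costs 102.
Optimal: HQ → J1 → H6 → L2 → W9 → N5 → HQ costs 92 (by enumerating all 60 distinct tours).
Excess = 102 − 92 = 10.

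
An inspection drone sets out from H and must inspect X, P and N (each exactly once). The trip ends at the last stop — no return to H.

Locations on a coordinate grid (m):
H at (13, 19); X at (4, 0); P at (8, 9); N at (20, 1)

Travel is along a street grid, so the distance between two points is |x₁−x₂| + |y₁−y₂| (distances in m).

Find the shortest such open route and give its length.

There are 3! = 6 possible orderings.
H - X - P - N: 28+13+20 = 61
H - X - N - P: 28+17+20 = 65
H - P - X - N: 15+13+17 = 45
H - P - N - X: 15+20+17 = 52
H - N - X - P: 25+17+13 = 55
H - N - P - X: 25+20+13 = 58
The minimum is 45.
One shortest path: H → P → X → N.

Minimum one-way distance = 45 m.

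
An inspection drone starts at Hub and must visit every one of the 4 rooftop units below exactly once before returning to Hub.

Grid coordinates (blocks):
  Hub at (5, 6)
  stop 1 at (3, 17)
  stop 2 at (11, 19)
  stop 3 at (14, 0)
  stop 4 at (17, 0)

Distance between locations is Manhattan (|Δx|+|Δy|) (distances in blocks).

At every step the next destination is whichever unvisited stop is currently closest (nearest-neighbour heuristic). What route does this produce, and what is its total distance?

Total distance 66 blocks via the nearest-neighbour route Hub → stop 1 → stop 2 → stop 3 → stop 4 → Hub.

Hub → [stop 1:13 / stop 3:15 / stop 4:18 / stop 2:19] → stop 1 (13)
stop 1 → [stop 2:10 / stop 3:28 / stop 4:31] → stop 2 (10)
stop 2 → [stop 3:22 / stop 4:25] → stop 3 (22)
stop 3 → [stop 4:3] → stop 4 (3)
Return stop 4→Hub: 18.
Total = 13 + 10 + 22 + 3 + 18 = 66.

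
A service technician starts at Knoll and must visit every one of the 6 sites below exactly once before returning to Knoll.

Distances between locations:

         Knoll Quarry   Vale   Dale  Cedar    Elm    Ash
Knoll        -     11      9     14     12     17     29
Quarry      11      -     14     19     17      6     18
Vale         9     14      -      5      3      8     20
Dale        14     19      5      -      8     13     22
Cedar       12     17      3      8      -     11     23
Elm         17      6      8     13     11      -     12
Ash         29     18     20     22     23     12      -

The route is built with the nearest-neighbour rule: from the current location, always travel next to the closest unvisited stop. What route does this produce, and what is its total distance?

Nearest-neighbour total = 86; route Knoll → Vale → Cedar → Dale → Elm → Quarry → Ash → Knoll.

Knoll → [Vale:9 / Quarry:11 / Cedar:12 / Dale:14 / Elm:17 / Ash:29] → Vale (9)
Vale → [Cedar:3 / Dale:5 / Elm:8 / Quarry:14 / Ash:20] → Cedar (3)
Cedar → [Dale:8 / Elm:11 / Quarry:17 / Ash:23] → Dale (8)
Dale → [Elm:13 / Quarry:19 / Ash:22] → Elm (13)
Elm → [Quarry:6 / Ash:12] → Quarry (6)
Quarry → [Ash:18] → Ash (18)
Return Ash→Knoll: 29.
Total = 9 + 3 + 8 + 13 + 6 + 18 + 29 = 86.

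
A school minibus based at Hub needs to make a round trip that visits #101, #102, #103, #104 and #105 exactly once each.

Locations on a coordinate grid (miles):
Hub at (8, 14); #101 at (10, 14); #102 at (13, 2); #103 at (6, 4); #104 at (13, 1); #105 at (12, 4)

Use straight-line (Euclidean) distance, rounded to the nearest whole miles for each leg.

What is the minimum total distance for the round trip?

33 miles — the shortest possible round trip.

Hub → #101 → #102 → #103 → #104 → #105 → Hub: 2+12+7+8+3+11 = 43
Hub → #101 → #102 → #103 → #105 → #104 → Hub: 2+12+7+6+3+14 = 44
Hub → #101 → #102 → #104 → #103 → #105 → Hub: 2+12+1+8+6+11 = 40
Hub → #101 → #102 → #104 → #105 → #103 → Hub: 2+12+1+3+6+10 = 34
Hub → #101 → #102 → #105 → #103 → #104 → Hub: 2+12+2+6+8+14 = 44
Hub → #101 → #102 → #105 → #104 → #103 → Hub: 2+12+2+3+8+10 = 37
Hub → #101 → #103 → #102 → #104 → #105 → Hub: 2+11+7+1+3+11 = 35
Hub → #101 → #103 → #102 → #105 → #104 → Hub: 2+11+7+2+3+14 = 39
Hub → #101 → #103 → #104 → #102 → #105 → Hub: 2+11+8+1+2+11 = 35
Hub → #101 → #103 → #104 → #105 → #102 → Hub: 2+11+8+3+2+13 = 39
Hub → #101 → #103 → #105 → #102 → #104 → Hub: 2+11+6+2+1+14 = 36
Hub → #101 → #103 → #105 → #104 → #102 → Hub: 2+11+6+3+1+13 = 36
Hub → #101 → #104 → #102 → #103 → #105 → Hub: 2+13+1+7+6+11 = 40
Hub → #101 → #104 → #102 → #105 → #103 → Hub: 2+13+1+2+6+10 = 34
… (46 more)
Hub → #101 → #105 → #102 → #104 → #103 → Hub: 2+10+2+1+8+10 = 33  ← best
The minimum is 33.
One optimal route: Hub → #101 → #105 → #102 → #104 → #103 → Hub (or its reverse).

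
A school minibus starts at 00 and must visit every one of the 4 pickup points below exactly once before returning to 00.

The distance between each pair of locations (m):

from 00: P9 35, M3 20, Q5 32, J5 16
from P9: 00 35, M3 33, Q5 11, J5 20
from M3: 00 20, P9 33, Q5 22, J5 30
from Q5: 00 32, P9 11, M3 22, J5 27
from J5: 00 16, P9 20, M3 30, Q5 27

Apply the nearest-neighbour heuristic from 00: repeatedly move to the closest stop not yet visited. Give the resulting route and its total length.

Total distance 89 m via the nearest-neighbour route 00 → J5 → P9 → Q5 → M3 → 00.

00 → [J5:16 / M3:20 / Q5:32 / P9:35] → J5 (16)
J5 → [P9:20 / Q5:27 / M3:30] → P9 (20)
P9 → [Q5:11 / M3:33] → Q5 (11)
Q5 → [M3:22] → M3 (22)
Return M3→00: 20.
Total = 16 + 20 + 11 + 22 + 20 = 89.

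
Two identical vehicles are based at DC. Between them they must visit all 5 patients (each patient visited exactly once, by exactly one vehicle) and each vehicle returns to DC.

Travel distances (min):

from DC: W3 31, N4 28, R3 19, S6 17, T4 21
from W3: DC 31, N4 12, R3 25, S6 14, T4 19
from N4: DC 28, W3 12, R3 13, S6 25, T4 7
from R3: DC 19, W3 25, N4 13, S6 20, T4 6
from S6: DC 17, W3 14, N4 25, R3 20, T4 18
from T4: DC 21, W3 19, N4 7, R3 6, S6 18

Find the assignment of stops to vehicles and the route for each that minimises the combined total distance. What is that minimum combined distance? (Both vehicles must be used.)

There are 2^4 − 1 = 15 ways to divide the 5 stops into two non-empty groups. For each, the best each vehicle can do is its own shortest tour through its group:
  {W3} + {N4, R3, S6, T4}: 62 + 74 = 136
  {N4} + {W3, R3, S6, T4}: 56 + 75 = 131
  {W3, N4} + {R3, S6, T4}: 71 + 60 = 131
  {R3} + {W3, N4, S6, T4}: 38 + 71 = 109
  {W3, R3} + {N4, S6, T4}: 75 + 70 = 145
  {N4, R3} + {W3, S6, T4}: 60 + 71 = 131
  … (15 splits in total)
Best: vehicle 1 DC → R3 → DC = 38; vehicle 2 DC → S6 → W3 → N4 → T4 → DC = 71; combined 109.

109 min — the smallest possible combined total.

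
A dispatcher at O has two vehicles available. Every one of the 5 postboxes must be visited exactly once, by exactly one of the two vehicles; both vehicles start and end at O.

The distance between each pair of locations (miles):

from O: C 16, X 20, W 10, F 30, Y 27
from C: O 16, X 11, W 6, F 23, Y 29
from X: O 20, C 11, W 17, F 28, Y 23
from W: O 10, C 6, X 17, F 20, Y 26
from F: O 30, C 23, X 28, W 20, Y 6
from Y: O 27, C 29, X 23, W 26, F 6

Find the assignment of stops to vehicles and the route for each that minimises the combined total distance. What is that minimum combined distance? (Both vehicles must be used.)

There are 2^4 − 1 = 15 ways to divide the 5 stops into two non-empty groups. For each, the best each vehicle can do is its own shortest tour through its group:
  {C} + {X, W, F, Y}: 32 + 79 = 111
  {X} + {C, W, F, Y}: 40 + 72 = 112
  {C, X} + {W, F, Y}: 47 + 63 = 110
  {W} + {C, X, F, Y}: 20 + 86 = 106
  {C, W} + {X, F, Y}: 32 + 79 = 111
  {X, W} + {C, F, Y}: 47 + 72 = 119
  … (15 splits in total)
Best: vehicle 1 O → W → O = 20; vehicle 2 O → C → X → Y → F → O = 86; combined 106.

106 miles — the smallest possible combined total.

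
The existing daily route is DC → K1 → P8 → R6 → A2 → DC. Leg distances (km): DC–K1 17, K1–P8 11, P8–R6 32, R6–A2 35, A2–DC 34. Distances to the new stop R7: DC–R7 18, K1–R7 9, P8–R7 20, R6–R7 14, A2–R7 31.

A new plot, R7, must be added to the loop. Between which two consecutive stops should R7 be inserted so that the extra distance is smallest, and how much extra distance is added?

Minimum extra distance: 2 km, inserting R7 between P8 and R6.

Insertion cost between consecutive stops i–j is d(i,R7) + d(R7,j) − d(i,j):
  between DC and K1: 18 + 9 − 17 = 10
  between K1 and P8: 9 + 20 − 11 = 18
  between P8 and R6: 20 + 14 − 32 = 2
  between R6 and A2: 14 + 31 − 35 = 10
  between A2 and DC: 31 + 18 − 34 = 15
Cheapest insertion is between P8 and R6, adding 2.
New total = 129 + 2 = 131.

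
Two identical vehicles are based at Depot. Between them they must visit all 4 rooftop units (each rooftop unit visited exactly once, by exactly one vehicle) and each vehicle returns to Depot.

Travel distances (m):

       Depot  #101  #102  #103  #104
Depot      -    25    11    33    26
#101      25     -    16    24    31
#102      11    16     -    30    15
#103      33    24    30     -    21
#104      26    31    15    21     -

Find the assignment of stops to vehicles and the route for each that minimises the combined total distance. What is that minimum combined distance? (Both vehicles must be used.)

Minimum combined distance: 118 m.

Check every non-empty split of the stops between the two vehicles; for each half take its own optimal tour:
  {#101} + {#102, #103, #104}: 50 + 80 = 130
  {#102} + {#101, #103, #104}: 22 + 96 = 118
  {#101, #102} + {#103, #104}: 52 + 80 = 132
  {#103} + {#101, #102, #104}: 66 + 82 = 148
  {#101, #103} + {#102, #104}: 82 + 52 = 134
  {#102, #103} + {#101, #104}: 74 + 82 = 156
  … (7 splits in total)
Best: vehicle 1 Depot → #102 → Depot = 22; vehicle 2 Depot → #101 → #103 → #104 → Depot = 96; combined 118.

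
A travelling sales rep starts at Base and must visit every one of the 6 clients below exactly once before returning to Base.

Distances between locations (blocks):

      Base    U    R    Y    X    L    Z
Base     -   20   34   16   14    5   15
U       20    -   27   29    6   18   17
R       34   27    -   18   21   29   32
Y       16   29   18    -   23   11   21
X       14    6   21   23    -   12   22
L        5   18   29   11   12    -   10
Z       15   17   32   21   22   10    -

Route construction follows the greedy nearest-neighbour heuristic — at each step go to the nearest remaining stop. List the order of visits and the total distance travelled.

Base → [L:5 / X:14 / Z:15 / Y:16 / U:20 / R:34] → L (5)
L → [Z:10 / Y:11 / X:12 / U:18 / R:29] → Z (10)
Z → [U:17 / Y:21 / X:22 / R:32] → U (17)
U → [X:6 / R:27 / Y:29] → X (6)
X → [R:21 / Y:23] → R (21)
R → [Y:18] → Y (18)
Return Y→Base: 16.
Total = 5 + 10 + 17 + 6 + 21 + 18 + 16 = 93.

Total distance 93 blocks via the nearest-neighbour route Base → L → Z → U → X → R → Y → Base.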